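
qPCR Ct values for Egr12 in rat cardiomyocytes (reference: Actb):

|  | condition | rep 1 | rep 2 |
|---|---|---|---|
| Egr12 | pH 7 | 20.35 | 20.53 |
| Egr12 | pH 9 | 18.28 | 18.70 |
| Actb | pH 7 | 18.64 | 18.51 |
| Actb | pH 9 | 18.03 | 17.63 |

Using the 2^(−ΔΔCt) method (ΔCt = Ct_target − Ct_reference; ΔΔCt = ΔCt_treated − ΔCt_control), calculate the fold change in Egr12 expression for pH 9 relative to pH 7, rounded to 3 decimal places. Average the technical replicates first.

Mean Ct: Egr12 pH 7 20.440; Egr12 pH 9 18.490; Actb pH 7 18.575; Actb pH 9 17.830
ΔCt(pH 7) = 20.440 − 18.575 = 1.865
ΔCt(pH 9) = 18.490 − 17.830 = 0.660
ΔΔCt = 0.660 − 1.865 = -1.205
Fold change = 2^(−(-1.205)) = 2^1.205 = 2.3054

2.305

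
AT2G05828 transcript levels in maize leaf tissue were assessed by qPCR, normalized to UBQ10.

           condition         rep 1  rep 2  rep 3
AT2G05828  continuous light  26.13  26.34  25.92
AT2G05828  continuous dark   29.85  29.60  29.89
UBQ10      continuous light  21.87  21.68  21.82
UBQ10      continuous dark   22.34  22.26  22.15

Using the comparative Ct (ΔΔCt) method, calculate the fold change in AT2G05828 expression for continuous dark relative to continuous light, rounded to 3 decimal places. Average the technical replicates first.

0.110

Mean Ct: AT2G05828 continuous light 26.130; AT2G05828 continuous dark 29.780; UBQ10 continuous light 21.790; UBQ10 continuous dark 22.250
ΔCt(continuous light) = 26.130 − 21.790 = 4.340
ΔCt(continuous dark) = 29.780 − 22.250 = 7.530
ΔΔCt = 7.530 − 4.340 = 3.190
Fold change = 2^(−3.190) = 0.1096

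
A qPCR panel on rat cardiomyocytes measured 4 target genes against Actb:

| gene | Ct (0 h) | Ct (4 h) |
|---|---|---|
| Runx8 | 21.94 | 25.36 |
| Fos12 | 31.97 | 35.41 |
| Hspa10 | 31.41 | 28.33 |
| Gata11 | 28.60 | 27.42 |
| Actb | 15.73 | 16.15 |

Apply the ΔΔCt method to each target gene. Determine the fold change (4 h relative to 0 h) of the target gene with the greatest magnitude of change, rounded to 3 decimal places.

11.314

Runx8: ΔΔCt = (25.36−16.15) − (21.94−15.73) = 9.21 − 6.21 = 3.00; fold change = 2^-3.00 = 0.125
Fos12: ΔΔCt = (35.41−16.15) − (31.97−15.73) = 19.26 − 16.24 = 3.02; fold change = 2^-3.02 = 0.123
Hspa10: ΔΔCt = (28.33−16.15) − (31.41−15.73) = 12.18 − 15.68 = -3.50; fold change = 2^3.50 = 11.314
Gata11: ΔΔCt = (27.42−16.15) − (28.60−15.73) = 11.27 − 12.87 = -1.60; fold change = 2^1.60 = 3.031
Hspa10 has the largest |ΔΔCt| = 3.50.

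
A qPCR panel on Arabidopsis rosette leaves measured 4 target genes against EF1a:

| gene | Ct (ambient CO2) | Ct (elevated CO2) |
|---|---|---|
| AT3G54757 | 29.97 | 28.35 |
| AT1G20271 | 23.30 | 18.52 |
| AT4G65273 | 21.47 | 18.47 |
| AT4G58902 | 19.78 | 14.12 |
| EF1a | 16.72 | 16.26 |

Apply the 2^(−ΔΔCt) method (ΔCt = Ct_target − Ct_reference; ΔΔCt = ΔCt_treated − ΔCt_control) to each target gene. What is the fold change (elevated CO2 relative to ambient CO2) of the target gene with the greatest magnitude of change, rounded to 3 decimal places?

36.758

AT3G54757: ΔΔCt = (28.35−16.26) − (29.97−16.72) = 12.09 − 13.25 = -1.16; fold change = 2^1.16 = 2.235
AT1G20271: ΔΔCt = (18.52−16.26) − (23.30−16.72) = 2.26 − 6.58 = -4.32; fold change = 2^4.32 = 19.973
AT4G65273: ΔΔCt = (18.47−16.26) − (21.47−16.72) = 2.21 − 4.75 = -2.54; fold change = 2^2.54 = 5.816
AT4G58902: ΔΔCt = (14.12−16.26) − (19.78−16.72) = -2.14 − 3.06 = -5.20; fold change = 2^5.20 = 36.758
AT4G58902 has the largest |ΔΔCt| = 5.20.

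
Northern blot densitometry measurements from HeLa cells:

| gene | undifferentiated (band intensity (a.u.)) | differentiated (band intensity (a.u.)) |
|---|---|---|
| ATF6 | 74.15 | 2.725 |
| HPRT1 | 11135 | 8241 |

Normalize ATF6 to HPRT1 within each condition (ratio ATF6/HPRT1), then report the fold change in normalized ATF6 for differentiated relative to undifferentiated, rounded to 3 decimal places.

0.050

ATF6/HPRT1 (undifferentiated) = 74.15 / 11135 = 0.0066592
ATF6/HPRT1 (differentiated) = 2.725 / 8241 = 0.00033066
Fold change = 0.00033066 / 0.0066592 = 0.0497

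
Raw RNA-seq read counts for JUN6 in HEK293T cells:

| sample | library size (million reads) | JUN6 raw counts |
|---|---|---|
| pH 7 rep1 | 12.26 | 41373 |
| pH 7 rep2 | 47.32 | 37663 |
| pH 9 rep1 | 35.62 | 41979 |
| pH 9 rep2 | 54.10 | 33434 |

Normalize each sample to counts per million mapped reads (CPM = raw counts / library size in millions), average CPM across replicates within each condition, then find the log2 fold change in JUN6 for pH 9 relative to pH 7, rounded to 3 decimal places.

-1.215

CPM(pH 7 rep1) = 41373 / 12.26 = 3374.6330
CPM(pH 7 rep2) = 37663 / 47.32 = 795.9214
CPM(pH 9 rep1) = 41979 / 35.62 = 1178.5233
CPM(pH 9 rep2) = 33434 / 54.10 = 618.0037
mean CPM(pH 7) = 2085.2772; mean CPM(pH 9) = 898.2635
Fold change = 898.2635 / 2085.2772 = 0.43076
log2(0.43076) = -1.2150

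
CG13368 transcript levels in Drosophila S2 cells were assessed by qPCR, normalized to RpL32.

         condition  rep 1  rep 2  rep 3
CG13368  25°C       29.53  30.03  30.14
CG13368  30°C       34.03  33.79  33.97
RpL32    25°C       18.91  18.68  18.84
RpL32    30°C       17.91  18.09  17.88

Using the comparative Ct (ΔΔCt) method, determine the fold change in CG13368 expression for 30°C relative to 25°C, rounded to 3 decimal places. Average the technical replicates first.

0.034

Mean Ct: CG13368 25°C 29.900; CG13368 30°C 33.930; RpL32 25°C 18.810; RpL32 30°C 17.960
ΔCt(25°C) = 29.900 − 18.810 = 11.090
ΔCt(30°C) = 33.930 − 17.960 = 15.970
ΔΔCt = 15.970 − 11.090 = 4.880
Fold change = 2^(−4.880) = 0.0340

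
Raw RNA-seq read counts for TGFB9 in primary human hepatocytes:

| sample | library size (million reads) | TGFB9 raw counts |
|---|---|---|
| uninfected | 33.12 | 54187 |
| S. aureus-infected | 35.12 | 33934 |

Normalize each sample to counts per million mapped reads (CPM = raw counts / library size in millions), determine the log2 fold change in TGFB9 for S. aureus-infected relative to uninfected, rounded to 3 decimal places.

-0.760

CPM(uninfected) = 54187 / 33.12 = 1636.0809
CPM(S. aureus-infected) = 33934 / 35.12 = 966.2301
Fold change = 966.2301 / 1636.0809 = 0.59058
log2(0.59058) = -0.7598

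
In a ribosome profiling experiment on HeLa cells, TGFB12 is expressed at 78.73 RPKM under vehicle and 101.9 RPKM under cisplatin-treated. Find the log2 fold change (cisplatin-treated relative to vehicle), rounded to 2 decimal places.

Fold change = 101.9 / 78.73 = 1.2943
log2(1.2943) = 0.372

0.37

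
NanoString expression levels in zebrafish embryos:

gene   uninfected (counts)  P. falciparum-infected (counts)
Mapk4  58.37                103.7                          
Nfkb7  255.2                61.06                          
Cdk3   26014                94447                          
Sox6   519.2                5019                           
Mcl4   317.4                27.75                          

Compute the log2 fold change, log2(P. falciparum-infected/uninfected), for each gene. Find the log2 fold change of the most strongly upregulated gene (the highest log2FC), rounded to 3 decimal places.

3.273

log2(103.7/58.37) = 0.829  (Mapk4)
log2(61.06/255.2) = -2.063  (Nfkb7)
log2(94447/26014) = 1.860  (Cdk3)
log2(5019/519.2) = 3.273  (Sox6)
log2(27.75/317.4) = -3.516  (Mcl4)
Sox6 is most strongly upregulated.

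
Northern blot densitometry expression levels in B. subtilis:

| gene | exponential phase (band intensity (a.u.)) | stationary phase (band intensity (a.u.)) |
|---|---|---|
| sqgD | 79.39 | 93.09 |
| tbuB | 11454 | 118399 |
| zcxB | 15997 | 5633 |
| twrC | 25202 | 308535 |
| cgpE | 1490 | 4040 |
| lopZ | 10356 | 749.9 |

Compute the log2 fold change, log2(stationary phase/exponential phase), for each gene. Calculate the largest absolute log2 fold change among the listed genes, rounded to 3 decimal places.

3.788

log2(93.09/79.39) = 0.230  (sqgD)
log2(118399/11454) = 3.370  (tbuB)
log2(5633/15997) = -1.506  (zcxB)
log2(308535/25202) = 3.614  (twrC)
log2(4040/1490) = 1.439  (cgpE)
log2(749.9/10356) = -3.788  (lopZ)
The largest magnitude belongs to lopZ.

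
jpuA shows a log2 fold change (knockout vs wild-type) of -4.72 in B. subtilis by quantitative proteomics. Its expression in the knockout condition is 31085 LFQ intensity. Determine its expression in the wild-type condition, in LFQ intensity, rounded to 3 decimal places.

Fold change = 2^(-4.72) = 0.0379
wild-type expression = 31085 / 0.0379 = 819242.457

819242.457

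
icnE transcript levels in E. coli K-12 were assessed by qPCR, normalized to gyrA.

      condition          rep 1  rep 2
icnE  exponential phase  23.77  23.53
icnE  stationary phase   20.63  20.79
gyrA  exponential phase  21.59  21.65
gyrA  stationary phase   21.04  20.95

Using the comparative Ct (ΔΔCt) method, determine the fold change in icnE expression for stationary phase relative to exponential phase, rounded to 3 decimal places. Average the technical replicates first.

Mean Ct: icnE exponential phase 23.650; icnE stationary phase 20.710; gyrA exponential phase 21.620; gyrA stationary phase 20.995
ΔCt(exponential phase) = 23.650 − 21.620 = 2.030
ΔCt(stationary phase) = 20.710 − 20.995 = -0.285
ΔΔCt = -0.285 − 2.030 = -2.315
Fold change = 2^(−(-2.315)) = 2^2.315 = 4.9760

4.976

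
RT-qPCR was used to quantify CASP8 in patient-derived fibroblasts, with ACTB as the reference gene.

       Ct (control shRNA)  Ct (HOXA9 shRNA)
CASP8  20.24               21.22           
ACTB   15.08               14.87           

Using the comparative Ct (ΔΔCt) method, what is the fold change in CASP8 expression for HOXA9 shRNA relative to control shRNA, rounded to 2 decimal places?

0.44

ΔCt(control shRNA) = 20.240 − 15.080 = 5.160
ΔCt(HOXA9 shRNA) = 21.220 − 14.870 = 6.350
ΔΔCt = 6.350 − 5.160 = 1.190
Fold change = 2^(−1.190) = 0.438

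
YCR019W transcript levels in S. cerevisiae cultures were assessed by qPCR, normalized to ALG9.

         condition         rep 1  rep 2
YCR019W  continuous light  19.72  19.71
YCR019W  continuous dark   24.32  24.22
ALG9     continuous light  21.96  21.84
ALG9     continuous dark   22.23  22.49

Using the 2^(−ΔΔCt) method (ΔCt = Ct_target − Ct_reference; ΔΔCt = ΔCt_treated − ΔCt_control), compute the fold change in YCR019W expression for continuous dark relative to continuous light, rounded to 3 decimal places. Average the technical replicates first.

Mean Ct: YCR019W continuous light 19.715; YCR019W continuous dark 24.270; ALG9 continuous light 21.900; ALG9 continuous dark 22.360
ΔCt(continuous light) = 19.715 − 21.900 = -2.185
ΔCt(continuous dark) = 24.270 − 22.360 = 1.910
ΔΔCt = 1.910 − (-2.185) = 4.095
Fold change = 2^(−4.095) = 0.0585

0.059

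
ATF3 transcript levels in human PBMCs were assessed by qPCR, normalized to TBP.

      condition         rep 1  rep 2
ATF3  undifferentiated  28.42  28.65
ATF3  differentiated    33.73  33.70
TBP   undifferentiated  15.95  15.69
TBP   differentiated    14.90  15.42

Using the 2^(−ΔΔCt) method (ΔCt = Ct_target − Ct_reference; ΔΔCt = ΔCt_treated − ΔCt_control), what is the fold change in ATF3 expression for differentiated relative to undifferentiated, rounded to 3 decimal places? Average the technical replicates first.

0.017

Mean Ct: ATF3 undifferentiated 28.535; ATF3 differentiated 33.715; TBP undifferentiated 15.820; TBP differentiated 15.160
ΔCt(undifferentiated) = 28.535 − 15.820 = 12.715
ΔCt(differentiated) = 33.715 − 15.160 = 18.555
ΔΔCt = 18.555 − 12.715 = 5.840
Fold change = 2^(−5.840) = 0.0175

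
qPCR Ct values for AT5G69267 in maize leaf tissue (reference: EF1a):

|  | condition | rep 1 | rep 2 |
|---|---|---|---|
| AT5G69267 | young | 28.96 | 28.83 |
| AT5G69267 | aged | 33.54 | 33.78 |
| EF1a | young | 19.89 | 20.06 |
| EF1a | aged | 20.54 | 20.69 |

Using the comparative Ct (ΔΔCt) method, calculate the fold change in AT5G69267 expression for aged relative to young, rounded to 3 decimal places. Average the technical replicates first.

Mean Ct: AT5G69267 young 28.895; AT5G69267 aged 33.660; EF1a young 19.975; EF1a aged 20.615
ΔCt(young) = 28.895 − 19.975 = 8.920
ΔCt(aged) = 33.660 − 20.615 = 13.045
ΔΔCt = 13.045 − 8.920 = 4.125
Fold change = 2^(−4.125) = 0.0573

0.057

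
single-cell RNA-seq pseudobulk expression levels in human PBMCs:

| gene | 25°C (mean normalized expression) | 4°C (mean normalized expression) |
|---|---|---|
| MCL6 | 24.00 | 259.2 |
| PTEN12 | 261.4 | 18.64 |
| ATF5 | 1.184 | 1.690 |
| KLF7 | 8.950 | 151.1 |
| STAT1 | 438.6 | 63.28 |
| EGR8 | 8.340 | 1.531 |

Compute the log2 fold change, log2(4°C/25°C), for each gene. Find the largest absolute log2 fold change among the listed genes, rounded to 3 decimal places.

4.077

log2(259.2/24.00) = 3.433  (MCL6)
log2(18.64/261.4) = -3.810  (PTEN12)
log2(1.690/1.184) = 0.513  (ATF5)
log2(151.1/8.950) = 4.077  (KLF7)
log2(63.28/438.6) = -2.793  (STAT1)
log2(1.531/8.340) = -2.446  (EGR8)
The largest magnitude belongs to KLF7.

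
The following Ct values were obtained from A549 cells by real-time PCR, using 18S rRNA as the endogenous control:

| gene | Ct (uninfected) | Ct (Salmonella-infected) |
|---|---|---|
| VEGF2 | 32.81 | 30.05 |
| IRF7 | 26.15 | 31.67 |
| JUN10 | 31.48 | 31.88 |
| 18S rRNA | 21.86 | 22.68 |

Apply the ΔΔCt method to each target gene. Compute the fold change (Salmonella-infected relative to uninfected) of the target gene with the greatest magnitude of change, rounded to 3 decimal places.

VEGF2: ΔΔCt = (30.05−22.68) − (32.81−21.86) = 7.37 − 10.95 = -3.58; fold change = 2^3.58 = 11.959
IRF7: ΔΔCt = (31.67−22.68) − (26.15−21.86) = 8.99 − 4.29 = 4.70; fold change = 2^-4.70 = 0.038
JUN10: ΔΔCt = (31.88−22.68) − (31.48−21.86) = 9.20 − 9.62 = -0.42; fold change = 2^0.42 = 1.338
IRF7 has the largest |ΔΔCt| = 4.70.

0.038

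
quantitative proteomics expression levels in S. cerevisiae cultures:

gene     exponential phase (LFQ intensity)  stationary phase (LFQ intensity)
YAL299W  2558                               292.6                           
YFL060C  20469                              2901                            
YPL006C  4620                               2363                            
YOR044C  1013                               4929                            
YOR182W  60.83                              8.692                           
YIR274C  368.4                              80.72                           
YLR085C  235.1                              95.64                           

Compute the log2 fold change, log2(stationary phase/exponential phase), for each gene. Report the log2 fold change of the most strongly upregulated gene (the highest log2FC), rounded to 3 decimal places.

2.283

log2(292.6/2558) = -3.128  (YAL299W)
log2(2901/20469) = -2.819  (YFL060C)
log2(2363/4620) = -0.967  (YPL006C)
log2(4929/1013) = 2.283  (YOR044C)
log2(8.692/60.83) = -2.807  (YOR182W)
log2(80.72/368.4) = -2.190  (YIR274C)
log2(95.64/235.1) = -1.298  (YLR085C)
YOR044C is most strongly upregulated.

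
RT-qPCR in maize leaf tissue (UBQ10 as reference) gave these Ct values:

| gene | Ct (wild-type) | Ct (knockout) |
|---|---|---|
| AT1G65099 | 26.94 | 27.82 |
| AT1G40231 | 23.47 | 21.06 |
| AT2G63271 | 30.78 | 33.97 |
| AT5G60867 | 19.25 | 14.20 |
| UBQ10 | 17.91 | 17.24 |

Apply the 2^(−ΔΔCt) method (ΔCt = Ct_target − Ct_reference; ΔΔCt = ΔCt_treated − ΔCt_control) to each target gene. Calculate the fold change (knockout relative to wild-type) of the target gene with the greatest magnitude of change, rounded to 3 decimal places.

AT1G65099: ΔΔCt = (27.82−17.24) − (26.94−17.91) = 10.58 − 9.03 = 1.55; fold change = 2^-1.55 = 0.342
AT1G40231: ΔΔCt = (21.06−17.24) − (23.47−17.91) = 3.82 − 5.56 = -1.74; fold change = 2^1.74 = 3.340
AT2G63271: ΔΔCt = (33.97−17.24) − (30.78−17.91) = 16.73 − 12.87 = 3.86; fold change = 2^-3.86 = 0.069
AT5G60867: ΔΔCt = (14.20−17.24) − (19.25−17.91) = -3.04 − 1.34 = -4.38; fold change = 2^4.38 = 20.821
AT5G60867 has the largest |ΔΔCt| = 4.38.

20.821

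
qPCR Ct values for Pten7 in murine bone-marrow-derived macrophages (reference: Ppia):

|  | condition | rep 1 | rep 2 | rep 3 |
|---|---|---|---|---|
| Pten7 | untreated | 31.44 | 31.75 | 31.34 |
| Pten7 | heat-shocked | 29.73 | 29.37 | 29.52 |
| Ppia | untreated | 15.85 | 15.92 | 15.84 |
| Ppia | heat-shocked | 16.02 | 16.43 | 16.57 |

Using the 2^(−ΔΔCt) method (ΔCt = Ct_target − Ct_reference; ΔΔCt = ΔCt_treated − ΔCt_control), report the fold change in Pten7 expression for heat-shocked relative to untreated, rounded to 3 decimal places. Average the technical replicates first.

5.426

Mean Ct: Pten7 untreated 31.510; Pten7 heat-shocked 29.540; Ppia untreated 15.870; Ppia heat-shocked 16.340
ΔCt(untreated) = 31.510 − 15.870 = 15.640
ΔCt(heat-shocked) = 29.540 − 16.340 = 13.200
ΔΔCt = 13.200 − 15.640 = -2.440
Fold change = 2^(−(-2.440)) = 2^2.440 = 5.4264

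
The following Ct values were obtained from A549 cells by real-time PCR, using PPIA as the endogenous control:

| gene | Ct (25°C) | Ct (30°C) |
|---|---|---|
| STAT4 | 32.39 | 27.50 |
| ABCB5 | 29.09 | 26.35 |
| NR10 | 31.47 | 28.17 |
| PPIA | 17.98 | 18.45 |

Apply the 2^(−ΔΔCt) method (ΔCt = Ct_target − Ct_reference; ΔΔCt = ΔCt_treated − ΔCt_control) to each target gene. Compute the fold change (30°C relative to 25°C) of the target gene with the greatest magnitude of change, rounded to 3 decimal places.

STAT4: ΔΔCt = (27.50−18.45) − (32.39−17.98) = 9.05 − 14.41 = -5.36; fold change = 2^5.36 = 41.070
ABCB5: ΔΔCt = (26.35−18.45) − (29.09−17.98) = 7.90 − 11.11 = -3.21; fold change = 2^3.21 = 9.254
NR10: ΔΔCt = (28.17−18.45) − (31.47−17.98) = 9.72 − 13.49 = -3.77; fold change = 2^3.77 = 13.642
STAT4 has the largest |ΔΔCt| = 5.36.

41.070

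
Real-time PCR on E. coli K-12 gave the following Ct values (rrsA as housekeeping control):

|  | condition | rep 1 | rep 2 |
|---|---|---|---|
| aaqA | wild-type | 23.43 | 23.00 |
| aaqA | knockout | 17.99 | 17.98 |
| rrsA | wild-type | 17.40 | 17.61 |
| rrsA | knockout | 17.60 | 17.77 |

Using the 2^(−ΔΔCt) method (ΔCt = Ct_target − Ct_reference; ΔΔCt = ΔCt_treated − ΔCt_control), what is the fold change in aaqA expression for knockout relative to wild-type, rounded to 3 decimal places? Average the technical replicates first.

42.518

Mean Ct: aaqA wild-type 23.215; aaqA knockout 17.985; rrsA wild-type 17.505; rrsA knockout 17.685
ΔCt(wild-type) = 23.215 − 17.505 = 5.710
ΔCt(knockout) = 17.985 − 17.685 = 0.300
ΔΔCt = 0.300 − 5.710 = -5.410
Fold change = 2^(−(-5.410)) = 2^5.410 = 42.5179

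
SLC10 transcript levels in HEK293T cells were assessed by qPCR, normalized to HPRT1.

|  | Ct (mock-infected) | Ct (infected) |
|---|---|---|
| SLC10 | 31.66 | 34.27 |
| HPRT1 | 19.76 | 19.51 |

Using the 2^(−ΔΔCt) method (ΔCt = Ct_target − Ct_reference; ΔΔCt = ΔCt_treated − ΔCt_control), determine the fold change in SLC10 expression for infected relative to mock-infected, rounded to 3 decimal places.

0.138

ΔCt(mock-infected) = 31.660 − 19.760 = 11.900
ΔCt(infected) = 34.270 − 19.510 = 14.760
ΔΔCt = 14.760 − 11.900 = 2.860
Fold change = 2^(−2.860) = 0.1377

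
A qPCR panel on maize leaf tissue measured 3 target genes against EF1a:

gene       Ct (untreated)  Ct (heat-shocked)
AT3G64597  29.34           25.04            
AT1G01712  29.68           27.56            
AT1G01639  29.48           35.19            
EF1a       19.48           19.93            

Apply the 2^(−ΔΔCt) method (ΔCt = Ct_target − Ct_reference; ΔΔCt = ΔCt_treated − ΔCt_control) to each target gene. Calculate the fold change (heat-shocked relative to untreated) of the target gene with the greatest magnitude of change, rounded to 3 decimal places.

0.026

AT3G64597: ΔΔCt = (25.04−19.93) − (29.34−19.48) = 5.11 − 9.86 = -4.75; fold change = 2^4.75 = 26.909
AT1G01712: ΔΔCt = (27.56−19.93) − (29.68−19.48) = 7.63 − 10.20 = -2.57; fold change = 2^2.57 = 5.938
AT1G01639: ΔΔCt = (35.19−19.93) − (29.48−19.48) = 15.26 − 10.00 = 5.26; fold change = 2^-5.26 = 0.026
AT1G01639 has the largest |ΔΔCt| = 5.26.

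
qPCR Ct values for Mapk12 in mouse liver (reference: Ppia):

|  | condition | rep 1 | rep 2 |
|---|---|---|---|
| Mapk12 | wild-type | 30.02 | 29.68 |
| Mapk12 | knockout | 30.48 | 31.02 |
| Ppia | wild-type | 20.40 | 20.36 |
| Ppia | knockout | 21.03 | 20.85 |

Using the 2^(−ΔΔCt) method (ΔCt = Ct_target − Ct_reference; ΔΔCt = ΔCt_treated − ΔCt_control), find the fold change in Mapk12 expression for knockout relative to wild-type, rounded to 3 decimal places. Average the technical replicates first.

Mean Ct: Mapk12 wild-type 29.850; Mapk12 knockout 30.750; Ppia wild-type 20.380; Ppia knockout 20.940
ΔCt(wild-type) = 29.850 − 20.380 = 9.470
ΔCt(knockout) = 30.750 − 20.940 = 9.810
ΔΔCt = 9.810 − 9.470 = 0.340
Fold change = 2^(−0.340) = 0.7900

0.790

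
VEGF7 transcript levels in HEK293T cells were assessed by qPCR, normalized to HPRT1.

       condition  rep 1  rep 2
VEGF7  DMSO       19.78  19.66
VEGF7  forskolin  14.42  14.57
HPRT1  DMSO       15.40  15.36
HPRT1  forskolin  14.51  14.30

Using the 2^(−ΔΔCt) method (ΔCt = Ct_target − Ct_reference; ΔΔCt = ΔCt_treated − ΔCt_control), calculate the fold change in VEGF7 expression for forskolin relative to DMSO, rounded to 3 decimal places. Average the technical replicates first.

Mean Ct: VEGF7 DMSO 19.720; VEGF7 forskolin 14.495; HPRT1 DMSO 15.380; HPRT1 forskolin 14.405
ΔCt(DMSO) = 19.720 − 15.380 = 4.340
ΔCt(forskolin) = 14.495 − 14.405 = 0.090
ΔΔCt = 0.090 − 4.340 = -4.250
Fold change = 2^(−(-4.250)) = 2^4.250 = 19.0273

19.027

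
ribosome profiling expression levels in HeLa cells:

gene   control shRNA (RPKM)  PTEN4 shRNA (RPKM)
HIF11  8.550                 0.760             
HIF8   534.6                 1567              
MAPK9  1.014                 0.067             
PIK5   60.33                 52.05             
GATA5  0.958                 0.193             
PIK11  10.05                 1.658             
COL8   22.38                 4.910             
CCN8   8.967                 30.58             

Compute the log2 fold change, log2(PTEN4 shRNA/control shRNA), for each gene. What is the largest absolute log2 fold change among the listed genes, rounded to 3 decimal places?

log2(0.760/8.550) = -3.492  (HIF11)
log2(1567/534.6) = 1.551  (HIF8)
log2(0.067/1.014) = -3.920  (MAPK9)
log2(52.05/60.33) = -0.213  (PIK5)
log2(0.193/0.958) = -2.311  (GATA5)
log2(1.658/10.05) = -2.600  (PIK11)
log2(4.910/22.38) = -2.188  (COL8)
log2(30.58/8.967) = 1.770  (CCN8)
The largest magnitude belongs to MAPK9.

3.920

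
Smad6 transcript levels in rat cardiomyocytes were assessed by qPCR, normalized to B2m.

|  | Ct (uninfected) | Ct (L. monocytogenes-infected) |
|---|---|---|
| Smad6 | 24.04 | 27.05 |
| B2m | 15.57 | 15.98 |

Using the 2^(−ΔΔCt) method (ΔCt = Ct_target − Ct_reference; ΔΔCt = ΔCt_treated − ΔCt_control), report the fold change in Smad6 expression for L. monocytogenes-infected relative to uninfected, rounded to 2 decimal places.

0.16

ΔCt(uninfected) = 24.040 − 15.570 = 8.470
ΔCt(L. monocytogenes-infected) = 27.050 − 15.980 = 11.070
ΔΔCt = 11.070 − 8.470 = 2.600
Fold change = 2^(−2.600) = 0.165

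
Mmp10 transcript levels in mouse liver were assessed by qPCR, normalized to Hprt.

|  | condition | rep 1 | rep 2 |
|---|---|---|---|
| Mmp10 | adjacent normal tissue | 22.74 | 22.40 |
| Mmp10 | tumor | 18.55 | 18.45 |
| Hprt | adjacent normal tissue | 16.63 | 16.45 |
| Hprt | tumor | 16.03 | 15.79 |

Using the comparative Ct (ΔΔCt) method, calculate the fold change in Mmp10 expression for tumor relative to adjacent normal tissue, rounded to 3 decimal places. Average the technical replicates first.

10.853

Mean Ct: Mmp10 adjacent normal tissue 22.570; Mmp10 tumor 18.500; Hprt adjacent normal tissue 16.540; Hprt tumor 15.910
ΔCt(adjacent normal tissue) = 22.570 − 16.540 = 6.030
ΔCt(tumor) = 18.500 − 15.910 = 2.590
ΔΔCt = 2.590 − 6.030 = -3.440
Fold change = 2^(−(-3.440)) = 2^3.440 = 10.8528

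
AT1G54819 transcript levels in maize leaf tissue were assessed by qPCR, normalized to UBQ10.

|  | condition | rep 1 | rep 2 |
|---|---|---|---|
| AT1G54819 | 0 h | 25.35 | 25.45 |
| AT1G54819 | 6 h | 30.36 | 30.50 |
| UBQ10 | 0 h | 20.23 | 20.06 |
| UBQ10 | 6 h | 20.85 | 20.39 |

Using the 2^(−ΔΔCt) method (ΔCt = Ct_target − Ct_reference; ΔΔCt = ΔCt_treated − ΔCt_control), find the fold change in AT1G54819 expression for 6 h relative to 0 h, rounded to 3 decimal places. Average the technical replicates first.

Mean Ct: AT1G54819 0 h 25.400; AT1G54819 6 h 30.430; UBQ10 0 h 20.145; UBQ10 6 h 20.620
ΔCt(0 h) = 25.400 − 20.145 = 5.255
ΔCt(6 h) = 30.430 − 20.620 = 9.810
ΔΔCt = 9.810 − 5.255 = 4.555
Fold change = 2^(−4.555) = 0.0425

0.043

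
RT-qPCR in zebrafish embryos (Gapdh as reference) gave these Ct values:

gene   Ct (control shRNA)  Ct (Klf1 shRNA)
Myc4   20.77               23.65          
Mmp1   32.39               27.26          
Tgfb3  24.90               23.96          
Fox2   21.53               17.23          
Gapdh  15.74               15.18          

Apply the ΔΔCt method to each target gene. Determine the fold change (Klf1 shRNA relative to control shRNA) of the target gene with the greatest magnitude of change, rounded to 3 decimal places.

Myc4: ΔΔCt = (23.65−15.18) − (20.77−15.74) = 8.47 − 5.03 = 3.44; fold change = 2^-3.44 = 0.092
Mmp1: ΔΔCt = (27.26−15.18) − (32.39−15.74) = 12.08 − 16.65 = -4.57; fold change = 2^4.57 = 23.752
Tgfb3: ΔΔCt = (23.96−15.18) − (24.90−15.74) = 8.78 − 9.16 = -0.38; fold change = 2^0.38 = 1.301
Fox2: ΔΔCt = (17.23−15.18) − (21.53−15.74) = 2.05 − 5.79 = -3.74; fold change = 2^3.74 = 13.361
Mmp1 has the largest |ΔΔCt| = 4.57.

23.752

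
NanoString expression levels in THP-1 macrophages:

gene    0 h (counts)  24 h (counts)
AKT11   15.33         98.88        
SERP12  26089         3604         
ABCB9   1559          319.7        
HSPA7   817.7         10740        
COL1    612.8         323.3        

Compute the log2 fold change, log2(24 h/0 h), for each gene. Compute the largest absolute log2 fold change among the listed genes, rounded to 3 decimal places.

log2(98.88/15.33) = 2.689  (AKT11)
log2(3604/26089) = -2.856  (SERP12)
log2(319.7/1559) = -2.286  (ABCB9)
log2(10740/817.7) = 3.715  (HSPA7)
log2(323.3/612.8) = -0.923  (COL1)
The largest magnitude belongs to HSPA7.

3.715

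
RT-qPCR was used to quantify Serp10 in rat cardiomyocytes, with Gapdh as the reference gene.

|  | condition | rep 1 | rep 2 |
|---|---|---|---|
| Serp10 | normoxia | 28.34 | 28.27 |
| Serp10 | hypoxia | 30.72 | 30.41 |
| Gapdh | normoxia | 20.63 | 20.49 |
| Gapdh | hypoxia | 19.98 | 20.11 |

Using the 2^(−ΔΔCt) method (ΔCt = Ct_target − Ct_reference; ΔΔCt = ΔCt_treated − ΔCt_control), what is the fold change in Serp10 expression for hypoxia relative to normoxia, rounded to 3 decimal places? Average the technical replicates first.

0.146

Mean Ct: Serp10 normoxia 28.305; Serp10 hypoxia 30.565; Gapdh normoxia 20.560; Gapdh hypoxia 20.045
ΔCt(normoxia) = 28.305 − 20.560 = 7.745
ΔCt(hypoxia) = 30.565 − 20.045 = 10.520
ΔΔCt = 10.520 − 7.745 = 2.775
Fold change = 2^(−2.775) = 0.1461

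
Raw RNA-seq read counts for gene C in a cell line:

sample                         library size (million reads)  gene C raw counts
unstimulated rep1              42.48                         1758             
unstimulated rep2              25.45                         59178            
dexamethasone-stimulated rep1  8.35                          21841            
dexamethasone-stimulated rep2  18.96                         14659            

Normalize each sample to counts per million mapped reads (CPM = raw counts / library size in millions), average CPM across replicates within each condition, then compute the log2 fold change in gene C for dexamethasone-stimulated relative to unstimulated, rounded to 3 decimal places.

0.518

CPM(unstimulated rep1) = 1758 / 42.48 = 41.3842
CPM(unstimulated rep2) = 59178 / 25.45 = 2325.2652
CPM(dexamethasone-stimulated rep1) = 21841 / 8.35 = 2615.6886
CPM(dexamethasone-stimulated rep2) = 14659 / 18.96 = 773.1540
mean CPM(unstimulated) = 1183.3247; mean CPM(dexamethasone-stimulated) = 1694.4213
Fold change = 1694.4213 / 1183.3247 = 1.43192
log2(1.43192) = 0.5179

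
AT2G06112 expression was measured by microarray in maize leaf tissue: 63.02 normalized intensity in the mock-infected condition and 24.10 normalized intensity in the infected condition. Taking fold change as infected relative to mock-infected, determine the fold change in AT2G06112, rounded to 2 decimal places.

0.38

Fold change = 24.10 / 63.02 = 0.382
AT2G06112 is downregulated.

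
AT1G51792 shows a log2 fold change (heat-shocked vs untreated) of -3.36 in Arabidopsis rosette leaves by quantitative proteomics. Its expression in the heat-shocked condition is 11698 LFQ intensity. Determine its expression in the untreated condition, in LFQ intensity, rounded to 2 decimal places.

120108.13

Fold change = 2^(-3.36) = 0.0974
untreated expression = 11698 / 0.0974 = 120108.13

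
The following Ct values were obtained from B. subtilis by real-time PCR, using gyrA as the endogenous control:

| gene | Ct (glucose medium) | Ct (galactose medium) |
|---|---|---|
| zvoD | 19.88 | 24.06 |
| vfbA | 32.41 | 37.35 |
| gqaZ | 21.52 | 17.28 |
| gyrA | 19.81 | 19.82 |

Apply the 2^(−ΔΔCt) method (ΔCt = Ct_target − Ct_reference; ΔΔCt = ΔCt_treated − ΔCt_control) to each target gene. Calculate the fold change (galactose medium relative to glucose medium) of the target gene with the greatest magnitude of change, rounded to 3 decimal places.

zvoD: ΔΔCt = (24.06−19.82) − (19.88−19.81) = 4.24 − 0.07 = 4.17; fold change = 2^-4.17 = 0.056
vfbA: ΔΔCt = (37.35−19.82) − (32.41−19.81) = 17.53 − 12.60 = 4.93; fold change = 2^-4.93 = 0.033
gqaZ: ΔΔCt = (17.28−19.82) − (21.52−19.81) = -2.54 − 1.71 = -4.25; fold change = 2^4.25 = 19.027
vfbA has the largest |ΔΔCt| = 4.93.

0.033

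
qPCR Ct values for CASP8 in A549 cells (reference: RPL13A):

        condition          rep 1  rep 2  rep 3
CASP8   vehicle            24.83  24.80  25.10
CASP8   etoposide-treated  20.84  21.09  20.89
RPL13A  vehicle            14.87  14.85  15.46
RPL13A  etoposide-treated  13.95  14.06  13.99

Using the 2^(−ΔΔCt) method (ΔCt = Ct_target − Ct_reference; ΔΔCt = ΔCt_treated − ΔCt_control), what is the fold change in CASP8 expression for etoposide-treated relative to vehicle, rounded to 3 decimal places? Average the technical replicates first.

7.516

Mean Ct: CASP8 vehicle 24.910; CASP8 etoposide-treated 20.940; RPL13A vehicle 15.060; RPL13A etoposide-treated 14.000
ΔCt(vehicle) = 24.910 − 15.060 = 9.850
ΔCt(etoposide-treated) = 20.940 − 14.000 = 6.940
ΔΔCt = 6.940 − 9.850 = -2.910
Fold change = 2^(−(-2.910)) = 2^2.910 = 7.5162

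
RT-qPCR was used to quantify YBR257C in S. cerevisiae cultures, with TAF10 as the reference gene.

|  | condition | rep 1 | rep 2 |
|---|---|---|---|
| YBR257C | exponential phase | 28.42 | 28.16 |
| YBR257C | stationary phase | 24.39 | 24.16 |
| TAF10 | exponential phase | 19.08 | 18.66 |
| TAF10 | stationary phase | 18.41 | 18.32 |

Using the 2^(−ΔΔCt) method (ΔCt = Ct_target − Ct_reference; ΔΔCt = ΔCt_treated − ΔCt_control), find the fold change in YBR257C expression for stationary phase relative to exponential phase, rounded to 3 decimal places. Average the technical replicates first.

11.392

Mean Ct: YBR257C exponential phase 28.290; YBR257C stationary phase 24.275; TAF10 exponential phase 18.870; TAF10 stationary phase 18.365
ΔCt(exponential phase) = 28.290 − 18.870 = 9.420
ΔCt(stationary phase) = 24.275 − 18.365 = 5.910
ΔΔCt = 5.910 − 9.420 = -3.510
Fold change = 2^(−(-3.510)) = 2^3.510 = 11.3924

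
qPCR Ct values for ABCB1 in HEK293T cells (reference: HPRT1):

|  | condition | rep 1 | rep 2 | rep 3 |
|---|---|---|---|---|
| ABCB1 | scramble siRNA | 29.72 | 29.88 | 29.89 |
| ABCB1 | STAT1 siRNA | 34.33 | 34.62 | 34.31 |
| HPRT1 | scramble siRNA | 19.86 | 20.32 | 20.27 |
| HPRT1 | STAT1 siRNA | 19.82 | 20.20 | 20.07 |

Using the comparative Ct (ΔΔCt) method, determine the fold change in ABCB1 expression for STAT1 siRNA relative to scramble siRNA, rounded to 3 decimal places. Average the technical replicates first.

0.038

Mean Ct: ABCB1 scramble siRNA 29.830; ABCB1 STAT1 siRNA 34.420; HPRT1 scramble siRNA 20.150; HPRT1 STAT1 siRNA 20.030
ΔCt(scramble siRNA) = 29.830 − 20.150 = 9.680
ΔCt(STAT1 siRNA) = 34.420 − 20.030 = 14.390
ΔΔCt = 14.390 − 9.680 = 4.710
Fold change = 2^(−4.710) = 0.0382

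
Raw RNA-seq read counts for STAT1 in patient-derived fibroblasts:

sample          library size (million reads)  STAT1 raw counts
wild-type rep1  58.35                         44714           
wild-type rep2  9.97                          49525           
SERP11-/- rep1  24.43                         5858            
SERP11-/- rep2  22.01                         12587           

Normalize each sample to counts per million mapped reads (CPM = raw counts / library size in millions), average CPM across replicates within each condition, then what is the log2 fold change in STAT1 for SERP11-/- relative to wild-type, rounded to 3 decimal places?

CPM(wild-type rep1) = 44714 / 58.35 = 766.3068
CPM(wild-type rep2) = 49525 / 9.97 = 4967.4022
CPM(SERP11-/- rep1) = 5858 / 24.43 = 239.7871
CPM(SERP11-/- rep2) = 12587 / 22.01 = 571.8764
mean CPM(wild-type) = 2866.8545; mean CPM(SERP11-/-) = 405.8318
Fold change = 405.8318 / 2866.8545 = 0.14156
log2(0.14156) = -2.8205

-2.821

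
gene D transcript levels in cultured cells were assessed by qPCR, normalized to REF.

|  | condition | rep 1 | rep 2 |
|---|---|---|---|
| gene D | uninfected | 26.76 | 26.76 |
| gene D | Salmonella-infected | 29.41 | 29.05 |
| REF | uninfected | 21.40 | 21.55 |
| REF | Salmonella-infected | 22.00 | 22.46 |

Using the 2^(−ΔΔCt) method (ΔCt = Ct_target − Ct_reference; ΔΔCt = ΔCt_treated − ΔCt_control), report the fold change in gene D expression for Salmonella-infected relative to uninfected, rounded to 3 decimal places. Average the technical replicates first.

Mean Ct: gene D uninfected 26.760; gene D Salmonella-infected 29.230; REF uninfected 21.475; REF Salmonella-infected 22.230
ΔCt(uninfected) = 26.760 − 21.475 = 5.285
ΔCt(Salmonella-infected) = 29.230 − 22.230 = 7.000
ΔΔCt = 7.000 − 5.285 = 1.715
Fold change = 2^(−1.715) = 0.3046

0.305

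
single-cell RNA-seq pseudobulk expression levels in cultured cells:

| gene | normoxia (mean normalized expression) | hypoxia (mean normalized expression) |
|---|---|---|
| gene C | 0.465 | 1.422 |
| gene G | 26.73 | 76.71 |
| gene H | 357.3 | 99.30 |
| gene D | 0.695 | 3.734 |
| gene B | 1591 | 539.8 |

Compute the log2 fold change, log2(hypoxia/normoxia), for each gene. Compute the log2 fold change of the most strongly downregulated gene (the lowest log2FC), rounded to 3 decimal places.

-1.847

log2(1.422/0.465) = 1.613  (gene C)
log2(76.71/26.73) = 1.521  (gene G)
log2(99.30/357.3) = -1.847  (gene H)
log2(3.734/0.695) = 2.426  (gene D)
log2(539.8/1591) = -1.559  (gene B)
gene H is most strongly downregulated.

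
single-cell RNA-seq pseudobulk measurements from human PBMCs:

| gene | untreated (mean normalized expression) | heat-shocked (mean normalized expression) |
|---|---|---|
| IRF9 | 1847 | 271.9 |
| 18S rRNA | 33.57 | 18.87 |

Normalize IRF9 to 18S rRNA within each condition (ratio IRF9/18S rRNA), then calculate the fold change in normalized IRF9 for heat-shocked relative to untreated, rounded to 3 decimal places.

IRF9/18S rRNA (untreated) = 1847 / 33.57 = 55.019
IRF9/18S rRNA (heat-shocked) = 271.9 / 18.87 = 14.409
Fold change = 14.409 / 55.019 = 0.2619

0.262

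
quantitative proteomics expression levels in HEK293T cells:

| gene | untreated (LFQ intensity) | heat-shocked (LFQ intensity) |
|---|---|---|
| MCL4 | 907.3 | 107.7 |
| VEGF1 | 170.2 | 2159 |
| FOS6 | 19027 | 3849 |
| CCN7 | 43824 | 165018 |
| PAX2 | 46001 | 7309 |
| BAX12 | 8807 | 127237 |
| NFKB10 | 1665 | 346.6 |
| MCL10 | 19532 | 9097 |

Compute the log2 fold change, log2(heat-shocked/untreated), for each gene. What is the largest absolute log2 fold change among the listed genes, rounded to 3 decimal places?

log2(107.7/907.3) = -3.075  (MCL4)
log2(2159/170.2) = 3.665  (VEGF1)
log2(3849/19027) = -2.305  (FOS6)
log2(165018/43824) = 1.913  (CCN7)
log2(7309/46001) = -2.654  (PAX2)
log2(127237/8807) = 3.853  (BAX12)
log2(346.6/1665) = -2.264  (NFKB10)
log2(9097/19532) = -1.102  (MCL10)
The largest magnitude belongs to BAX12.

3.853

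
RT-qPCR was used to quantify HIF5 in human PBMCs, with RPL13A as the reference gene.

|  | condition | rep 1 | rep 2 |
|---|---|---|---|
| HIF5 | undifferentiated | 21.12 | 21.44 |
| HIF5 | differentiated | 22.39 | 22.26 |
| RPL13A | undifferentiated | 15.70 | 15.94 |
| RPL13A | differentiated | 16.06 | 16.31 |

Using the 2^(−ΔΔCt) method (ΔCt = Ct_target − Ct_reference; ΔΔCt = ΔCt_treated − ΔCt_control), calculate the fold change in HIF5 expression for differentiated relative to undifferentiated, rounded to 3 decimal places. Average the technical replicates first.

0.624

Mean Ct: HIF5 undifferentiated 21.280; HIF5 differentiated 22.325; RPL13A undifferentiated 15.820; RPL13A differentiated 16.185
ΔCt(undifferentiated) = 21.280 − 15.820 = 5.460
ΔCt(differentiated) = 22.325 − 16.185 = 6.140
ΔΔCt = 6.140 − 5.460 = 0.680
Fold change = 2^(−0.680) = 0.6242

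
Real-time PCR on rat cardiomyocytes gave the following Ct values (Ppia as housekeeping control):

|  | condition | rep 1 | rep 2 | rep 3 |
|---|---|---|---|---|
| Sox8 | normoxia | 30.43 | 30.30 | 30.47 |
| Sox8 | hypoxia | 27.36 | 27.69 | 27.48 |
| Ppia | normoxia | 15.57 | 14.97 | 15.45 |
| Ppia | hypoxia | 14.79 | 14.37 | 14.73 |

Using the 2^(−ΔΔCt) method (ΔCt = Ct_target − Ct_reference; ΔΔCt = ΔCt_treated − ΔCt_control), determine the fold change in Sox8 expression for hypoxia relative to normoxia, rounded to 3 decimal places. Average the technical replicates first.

4.563

Mean Ct: Sox8 normoxia 30.400; Sox8 hypoxia 27.510; Ppia normoxia 15.330; Ppia hypoxia 14.630
ΔCt(normoxia) = 30.400 − 15.330 = 15.070
ΔCt(hypoxia) = 27.510 − 14.630 = 12.880
ΔΔCt = 12.880 − 15.070 = -2.190
Fold change = 2^(−(-2.190)) = 2^2.190 = 4.5631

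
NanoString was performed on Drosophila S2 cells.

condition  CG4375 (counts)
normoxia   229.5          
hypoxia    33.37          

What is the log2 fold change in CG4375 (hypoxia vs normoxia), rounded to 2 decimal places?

-2.78

Fold change = 33.37 / 229.5 = 0.1454
log2(0.1454) = -2.782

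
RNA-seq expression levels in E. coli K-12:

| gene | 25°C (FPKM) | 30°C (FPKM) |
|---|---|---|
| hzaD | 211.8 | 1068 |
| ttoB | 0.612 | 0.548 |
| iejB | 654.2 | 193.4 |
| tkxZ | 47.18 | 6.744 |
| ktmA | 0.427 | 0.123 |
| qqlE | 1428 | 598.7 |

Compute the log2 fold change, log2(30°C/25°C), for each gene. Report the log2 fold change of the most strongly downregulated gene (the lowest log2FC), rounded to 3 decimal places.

log2(1068/211.8) = 2.334  (hzaD)
log2(0.548/0.612) = -0.159  (ttoB)
log2(193.4/654.2) = -1.758  (iejB)
log2(6.744/47.18) = -2.806  (tkxZ)
log2(0.123/0.427) = -1.796  (ktmA)
log2(598.7/1428) = -1.254  (qqlE)
tkxZ is most strongly downregulated.

-2.806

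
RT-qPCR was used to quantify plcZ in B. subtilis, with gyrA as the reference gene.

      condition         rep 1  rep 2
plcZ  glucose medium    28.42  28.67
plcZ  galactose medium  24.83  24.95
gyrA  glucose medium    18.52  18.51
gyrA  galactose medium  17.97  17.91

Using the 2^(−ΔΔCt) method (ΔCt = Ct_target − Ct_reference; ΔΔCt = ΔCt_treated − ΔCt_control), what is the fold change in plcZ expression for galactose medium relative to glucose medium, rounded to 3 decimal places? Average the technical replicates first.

8.456

Mean Ct: plcZ glucose medium 28.545; plcZ galactose medium 24.890; gyrA glucose medium 18.515; gyrA galactose medium 17.940
ΔCt(glucose medium) = 28.545 − 18.515 = 10.030
ΔCt(galactose medium) = 24.890 − 17.940 = 6.950
ΔΔCt = 6.950 − 10.030 = -3.080
Fold change = 2^(−(-3.080)) = 2^3.080 = 8.4561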